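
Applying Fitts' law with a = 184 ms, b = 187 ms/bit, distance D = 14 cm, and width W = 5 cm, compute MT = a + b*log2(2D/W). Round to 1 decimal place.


MT = 184 + 187 * log2(2*14/5)
2D/W = 5.6
log2(5.6) = 2.4854
MT = 184 + 187 * 2.4854
= 648.8 ms


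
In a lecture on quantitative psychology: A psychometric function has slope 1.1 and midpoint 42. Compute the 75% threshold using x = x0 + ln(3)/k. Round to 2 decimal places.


At P = 0.75: 0.75 = 1/(1 + e^(-k*(x-x0)))
Solving: e^(-k*(x-x0)) = 1/3
x = x0 + ln(3)/k
ln(3) = 1.0986
x = 42 + 1.0986/1.1
= 42 + 0.9987
= 43.00


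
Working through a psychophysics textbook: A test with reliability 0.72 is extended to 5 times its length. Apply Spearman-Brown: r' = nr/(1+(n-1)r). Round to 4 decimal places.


r_new = n*r / (1 + (n-1)*r)
Numerator = 5 * 0.72 = 3.6
Denominator = 1 + 4 * 0.72 = 3.88
r_new = 3.6 / 3.88
= 0.9278


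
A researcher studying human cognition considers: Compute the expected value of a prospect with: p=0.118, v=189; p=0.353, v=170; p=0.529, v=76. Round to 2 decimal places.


EU = sum(p_i * v_i)
0.118 * 189 = 22.302
0.353 * 170 = 60.01
0.529 * 76 = 40.204
EU = 22.302 + 60.01 + 40.204
= 122.52


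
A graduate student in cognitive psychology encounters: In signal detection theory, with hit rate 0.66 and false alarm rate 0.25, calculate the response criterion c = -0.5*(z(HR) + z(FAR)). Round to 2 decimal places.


c = -0.5 * (z(HR) + z(FAR))
z(0.66) = 0.4125
z(0.25) = -0.6745
c = -0.5 * (0.4125 + -0.6745)
= -0.5 * -0.262
= 0.13


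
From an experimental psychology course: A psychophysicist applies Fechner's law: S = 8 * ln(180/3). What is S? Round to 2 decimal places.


S = 8 * ln(180/3)
I/I0 = 60.0
ln(60.0) = 4.0943
S = 8 * 4.0943
= 32.75


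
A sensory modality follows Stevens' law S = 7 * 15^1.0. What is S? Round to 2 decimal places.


S = 7 * 15^1.0
15^1.0 = 15.0
S = 7 * 15.0
= 105.00


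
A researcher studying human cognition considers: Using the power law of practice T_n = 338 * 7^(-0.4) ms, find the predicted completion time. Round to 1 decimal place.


T_n = 338 * 7^(-0.4)
7^(-0.4) = 0.459157
T_n = 338 * 0.459157
= 155.2 ms


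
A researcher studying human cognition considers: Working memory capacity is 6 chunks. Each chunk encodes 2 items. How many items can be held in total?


Total items = chunks * items_per_chunk
= 6 * 2
= 12


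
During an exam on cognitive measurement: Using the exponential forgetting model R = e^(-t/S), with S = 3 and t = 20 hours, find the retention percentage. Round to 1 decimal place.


R = e^(-t/S)
-t/S = -20/3 = -6.666667
R = e^(-6.666667) = 0.001273
Percentage = 0.001273 * 100
= 0.1


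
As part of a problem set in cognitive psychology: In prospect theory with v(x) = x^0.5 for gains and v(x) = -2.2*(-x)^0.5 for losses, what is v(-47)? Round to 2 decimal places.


Since x = -47 < 0, use v(x) = -lambda*(-x)^alpha
(-x) = 47
47^0.5 = 6.8557
v(-47) = -2.2 * 6.8557
= -15.08


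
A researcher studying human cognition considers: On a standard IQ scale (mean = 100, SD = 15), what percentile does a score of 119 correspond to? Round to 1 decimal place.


z = (IQ - mean) / SD
z = (119 - 100) / 15 = 1.2667
Percentile = Phi(1.2667) * 100
Phi(1.2667) = 0.897369
= 89.7


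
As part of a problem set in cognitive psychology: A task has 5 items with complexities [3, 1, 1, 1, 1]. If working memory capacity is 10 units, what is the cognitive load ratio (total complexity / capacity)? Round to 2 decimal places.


Total complexity = 3 + 1 + 1 + 1 + 1 = 7
Load = total / capacity = 7 / 10
= 0.70


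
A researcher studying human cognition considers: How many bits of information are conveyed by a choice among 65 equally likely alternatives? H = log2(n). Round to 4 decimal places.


H = log2(n)
H = log2(65)
= 6.0224


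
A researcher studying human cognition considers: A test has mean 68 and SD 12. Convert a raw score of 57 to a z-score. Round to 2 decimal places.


z = (X - mu) / sigma
= (57 - 68) / 12
= -11 / 12
= -0.92


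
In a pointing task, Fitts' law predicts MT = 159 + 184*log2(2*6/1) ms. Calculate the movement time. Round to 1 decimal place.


MT = 159 + 184 * log2(2*6/1)
2D/W = 12.0
log2(12.0) = 3.585
MT = 159 + 184 * 3.585
= 818.6 ms


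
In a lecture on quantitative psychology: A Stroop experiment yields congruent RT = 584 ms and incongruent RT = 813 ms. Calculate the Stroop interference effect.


Stroop effect = RT(incongruent) - RT(congruent)
= 813 - 584
= 229 ms


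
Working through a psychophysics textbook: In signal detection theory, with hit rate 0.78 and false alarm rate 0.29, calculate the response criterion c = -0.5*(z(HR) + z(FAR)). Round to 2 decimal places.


c = -0.5 * (z(HR) + z(FAR))
z(0.78) = 0.7722
z(0.29) = -0.5534
c = -0.5 * (0.7722 + -0.5534)
= -0.5 * 0.2188
= -0.11


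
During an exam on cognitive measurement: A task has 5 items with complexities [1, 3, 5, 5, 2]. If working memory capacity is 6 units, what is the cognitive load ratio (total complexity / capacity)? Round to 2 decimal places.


Total complexity = 1 + 3 + 5 + 5 + 2 = 16
Load = total / capacity = 16 / 6
= 2.67


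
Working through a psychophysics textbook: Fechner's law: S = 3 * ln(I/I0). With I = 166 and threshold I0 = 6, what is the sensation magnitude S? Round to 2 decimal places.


S = 3 * ln(166/6)
I/I0 = 27.666667
ln(27.666667) = 3.3202
S = 3 * 3.3202
= 9.96


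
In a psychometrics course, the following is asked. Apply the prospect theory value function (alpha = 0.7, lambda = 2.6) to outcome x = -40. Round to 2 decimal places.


Since x = -40 < 0, use v(x) = -lambda*(-x)^alpha
(-x) = 40
40^0.7 = 13.2264
v(-40) = -2.6 * 13.2264
= -34.39


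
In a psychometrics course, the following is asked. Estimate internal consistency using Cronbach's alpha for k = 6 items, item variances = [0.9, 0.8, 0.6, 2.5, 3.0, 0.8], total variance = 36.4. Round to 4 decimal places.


alpha = (k/(k-1)) * (1 - sum(s_i^2)/s_total^2)
sum(item variances) = 8.6
k/(k-1) = 6/5 = 1.2
1 - 8.6/36.4 = 1 - 0.236264 = 0.763736
alpha = 1.2 * 0.763736
= 0.9165


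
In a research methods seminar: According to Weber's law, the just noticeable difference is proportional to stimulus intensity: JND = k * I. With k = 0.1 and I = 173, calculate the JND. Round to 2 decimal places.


JND = k * I
JND = 0.1 * 173
= 17.30


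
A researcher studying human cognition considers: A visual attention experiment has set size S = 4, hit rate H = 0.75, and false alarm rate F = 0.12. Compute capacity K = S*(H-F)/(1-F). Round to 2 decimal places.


K = S * (H - F) / (1 - F)
H - F = 0.63
1 - F = 0.88
K = 4 * 0.63 / 0.88
= 2.86


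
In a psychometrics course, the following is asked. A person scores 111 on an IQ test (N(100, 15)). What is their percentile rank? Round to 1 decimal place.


z = (IQ - mean) / SD
z = (111 - 100) / 15 = 0.7333
Percentile = Phi(0.7333) * 100
Phi(0.7333) = 0.768312
= 76.8


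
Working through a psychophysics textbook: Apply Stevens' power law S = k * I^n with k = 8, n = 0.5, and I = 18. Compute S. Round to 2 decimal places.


S = 8 * 18^0.5
18^0.5 = 4.2426
S = 8 * 4.2426
= 33.94


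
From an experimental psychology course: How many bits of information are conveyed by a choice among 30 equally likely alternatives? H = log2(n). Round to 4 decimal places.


H = log2(n)
H = log2(30)
= 4.9069


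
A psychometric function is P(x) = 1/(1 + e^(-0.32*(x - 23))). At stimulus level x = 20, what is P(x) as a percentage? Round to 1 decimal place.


P(x) = 1/(1 + e^(-0.32*(20 - 23)))
Exponent = -0.32 * -3 = 0.96
e^(0.96) = 2.611696
P = 1/(1 + 2.611696) = 0.276878
Percentage = 27.7


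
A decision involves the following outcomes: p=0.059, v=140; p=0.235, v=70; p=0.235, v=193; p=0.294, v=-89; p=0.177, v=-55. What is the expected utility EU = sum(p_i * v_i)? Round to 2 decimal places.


EU = sum(p_i * v_i)
0.059 * 140 = 8.26
0.235 * 70 = 16.45
0.235 * 193 = 45.355
0.294 * -89 = -26.166
0.177 * -55 = -9.735
EU = 8.26 + 16.45 + 45.355 + -26.166 + -9.735
= 34.16


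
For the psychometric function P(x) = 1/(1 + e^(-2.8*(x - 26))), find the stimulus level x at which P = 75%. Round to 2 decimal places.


At P = 0.75: 0.75 = 1/(1 + e^(-k*(x-x0)))
Solving: e^(-k*(x-x0)) = 1/3
x = x0 + ln(3)/k
ln(3) = 1.0986
x = 26 + 1.0986/2.8
= 26 + 0.3924
= 26.39


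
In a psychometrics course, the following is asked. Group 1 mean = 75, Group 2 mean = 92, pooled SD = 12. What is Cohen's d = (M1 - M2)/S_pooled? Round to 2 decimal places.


Cohen's d = (M1 - M2) / S_pooled
= (75 - 92) / 12
= -17 / 12
= -1.42


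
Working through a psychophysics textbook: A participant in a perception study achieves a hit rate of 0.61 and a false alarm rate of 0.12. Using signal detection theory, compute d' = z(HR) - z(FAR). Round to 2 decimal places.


d' = z(HR) - z(FAR)
z(0.61) = 0.2793
z(0.12) = -1.175
d' = 0.2793 - -1.175
= 1.45


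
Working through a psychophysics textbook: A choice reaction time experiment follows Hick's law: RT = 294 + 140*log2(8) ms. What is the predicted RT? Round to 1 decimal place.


RT = 294 + 140 * log2(8)
log2(8) = 3.0
RT = 294 + 140 * 3.0
= 294 + 420.0
= 714.0 ms


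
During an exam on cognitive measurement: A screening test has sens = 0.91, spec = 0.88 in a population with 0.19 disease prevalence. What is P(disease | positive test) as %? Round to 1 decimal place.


PPV = (sens * prev) / (sens * prev + (1-spec) * (1-prev))
Numerator = 0.91 * 0.19 = 0.1729
P(positive and no disease) = (1 - spec) * (1 - prev) = (1 - 0.88) * (1 - 0.19) = 0.0972
Denominator = 0.1729 + 0.0972 = 0.2701
PPV = 0.1729 / 0.2701 = 0.640133
As percentage = 64.0


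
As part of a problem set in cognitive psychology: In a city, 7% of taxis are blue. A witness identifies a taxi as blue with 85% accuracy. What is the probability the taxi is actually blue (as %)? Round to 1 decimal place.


P(blue | says blue) = P(says blue | blue)*P(blue) / [P(says blue | blue)*P(blue) + P(says blue | not blue)*P(not blue)]
Numerator = 0.85 * 0.07 = 0.0595
False identification = 0.15 * 0.93 = 0.1395
P = 0.0595 / (0.0595 + 0.1395)
= 0.0595 / 0.199
As percentage = 29.9


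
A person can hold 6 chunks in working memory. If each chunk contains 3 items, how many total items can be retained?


Total items = chunks * items_per_chunk
= 6 * 3
= 18


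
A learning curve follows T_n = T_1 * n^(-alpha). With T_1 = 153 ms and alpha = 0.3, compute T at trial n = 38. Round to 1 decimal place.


T_n = 153 * 38^(-0.3)
38^(-0.3) = 0.335788
T_n = 153 * 0.335788
= 51.4 ms


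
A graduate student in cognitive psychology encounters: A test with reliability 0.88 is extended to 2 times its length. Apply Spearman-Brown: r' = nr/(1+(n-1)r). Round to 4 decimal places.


r_new = n*r / (1 + (n-1)*r)
Numerator = 2 * 0.88 = 1.76
Denominator = 1 + 1 * 0.88 = 1.88
r_new = 1.76 / 1.88
= 0.9362


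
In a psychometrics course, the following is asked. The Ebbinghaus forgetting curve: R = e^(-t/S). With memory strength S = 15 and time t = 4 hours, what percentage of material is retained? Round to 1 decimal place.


R = e^(-t/S)
-t/S = -4/15 = -0.266667
R = e^(-0.266667) = 0.765928
Percentage = 0.765928 * 100
= 76.6


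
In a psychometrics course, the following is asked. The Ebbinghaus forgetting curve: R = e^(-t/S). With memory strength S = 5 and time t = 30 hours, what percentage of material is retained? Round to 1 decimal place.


R = e^(-t/S)
-t/S = -30/5 = -6.0
R = e^(-6.0) = 0.002479
Percentage = 0.002479 * 100
= 0.2


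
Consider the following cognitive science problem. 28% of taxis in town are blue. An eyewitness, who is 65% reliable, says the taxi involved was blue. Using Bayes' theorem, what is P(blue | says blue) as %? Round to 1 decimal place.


P(blue | says blue) = P(says blue | blue)*P(blue) / [P(says blue | blue)*P(blue) + P(says blue | not blue)*P(not blue)]
Numerator = 0.65 * 0.28 = 0.182
False identification = 0.35 * 0.72 = 0.252
P = 0.182 / (0.182 + 0.252)
= 0.182 / 0.434
As percentage = 41.9


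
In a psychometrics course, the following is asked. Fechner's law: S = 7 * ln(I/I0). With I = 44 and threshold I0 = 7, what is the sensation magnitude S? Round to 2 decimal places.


S = 7 * ln(44/7)
I/I0 = 6.285714
ln(6.285714) = 1.8383
S = 7 * 1.8383
= 12.87


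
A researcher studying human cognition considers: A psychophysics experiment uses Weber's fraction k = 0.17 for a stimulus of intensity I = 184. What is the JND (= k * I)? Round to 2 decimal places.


JND = k * I
JND = 0.17 * 184
= 31.28


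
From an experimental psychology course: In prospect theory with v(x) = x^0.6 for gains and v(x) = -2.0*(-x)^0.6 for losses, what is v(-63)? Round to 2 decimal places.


Since x = -63 < 0, use v(x) = -lambda*(-x)^alpha
(-x) = 63
63^0.6 = 12.0117
v(-63) = -2.0 * 12.0117
= -24.02


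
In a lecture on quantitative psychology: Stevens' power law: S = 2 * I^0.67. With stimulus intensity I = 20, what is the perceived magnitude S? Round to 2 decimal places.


S = 2 * 20^0.67
20^0.67 = 7.442
S = 2 * 7.442
= 14.88


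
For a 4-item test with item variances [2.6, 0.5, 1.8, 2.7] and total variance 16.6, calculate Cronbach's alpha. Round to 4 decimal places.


alpha = (k/(k-1)) * (1 - sum(s_i^2)/s_total^2)
sum(item variances) = 7.6
k/(k-1) = 4/3 = 1.333333
1 - 7.6/16.6 = 1 - 0.457831 = 0.542169
alpha = 1.333333 * 0.542169
= 0.7229


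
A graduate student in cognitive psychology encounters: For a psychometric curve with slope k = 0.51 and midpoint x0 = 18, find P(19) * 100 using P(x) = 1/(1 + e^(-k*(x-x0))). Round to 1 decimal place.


P(x) = 1/(1 + e^(-0.51*(19 - 18)))
Exponent = -0.51 * 1 = -0.51
e^(-0.51) = 0.600496
P = 1/(1 + 0.600496) = 0.624806
Percentage = 62.5


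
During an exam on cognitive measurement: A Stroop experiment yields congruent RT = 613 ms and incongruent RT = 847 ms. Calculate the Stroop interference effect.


Stroop effect = RT(incongruent) - RT(congruent)
= 847 - 613
= 234 ms


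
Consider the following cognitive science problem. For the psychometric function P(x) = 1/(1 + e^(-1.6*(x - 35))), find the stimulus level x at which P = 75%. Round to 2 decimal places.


At P = 0.75: 0.75 = 1/(1 + e^(-k*(x-x0)))
Solving: e^(-k*(x-x0)) = 1/3
x = x0 + ln(3)/k
ln(3) = 1.0986
x = 35 + 1.0986/1.6
= 35 + 0.6866
= 35.69


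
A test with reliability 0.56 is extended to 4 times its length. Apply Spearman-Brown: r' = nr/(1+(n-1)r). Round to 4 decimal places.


r_new = n*r / (1 + (n-1)*r)
Numerator = 4 * 0.56 = 2.24
Denominator = 1 + 3 * 0.56 = 2.68
r_new = 2.24 / 2.68
= 0.8358


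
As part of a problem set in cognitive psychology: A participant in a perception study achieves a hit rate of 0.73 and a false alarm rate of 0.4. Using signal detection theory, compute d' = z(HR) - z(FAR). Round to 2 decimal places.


d' = z(HR) - z(FAR)
z(0.73) = 0.6128
z(0.4) = -0.2533
d' = 0.6128 - -0.2533
= 0.87


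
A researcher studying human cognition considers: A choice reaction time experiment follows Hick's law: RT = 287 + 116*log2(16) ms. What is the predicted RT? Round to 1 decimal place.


RT = 287 + 116 * log2(16)
log2(16) = 4.0
RT = 287 + 116 * 4.0
= 287 + 464.0
= 751.0 ms


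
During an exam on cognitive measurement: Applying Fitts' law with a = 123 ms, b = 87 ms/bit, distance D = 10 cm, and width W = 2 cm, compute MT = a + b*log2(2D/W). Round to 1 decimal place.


MT = 123 + 87 * log2(2*10/2)
2D/W = 10.0
log2(10.0) = 3.3219
MT = 123 + 87 * 3.3219
= 412.0 ms


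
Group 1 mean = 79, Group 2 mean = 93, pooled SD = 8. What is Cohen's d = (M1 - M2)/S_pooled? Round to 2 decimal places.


Cohen's d = (M1 - M2) / S_pooled
= (79 - 93) / 8
= -14 / 8
= -1.75


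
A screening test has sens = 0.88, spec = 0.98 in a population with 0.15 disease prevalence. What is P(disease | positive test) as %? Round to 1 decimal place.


PPV = (sens * prev) / (sens * prev + (1-spec) * (1-prev))
Numerator = 0.88 * 0.15 = 0.132
P(positive and no disease) = (1 - spec) * (1 - prev) = (1 - 0.98) * (1 - 0.15) = 0.017
Denominator = 0.132 + 0.017 = 0.149
PPV = 0.132 / 0.149 = 0.885906
As percentage = 88.6


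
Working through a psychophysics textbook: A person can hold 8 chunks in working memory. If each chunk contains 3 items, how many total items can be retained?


Total items = chunks * items_per_chunk
= 8 * 3
= 24


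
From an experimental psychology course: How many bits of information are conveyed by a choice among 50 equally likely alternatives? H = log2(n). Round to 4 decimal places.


H = log2(n)
H = log2(50)
= 5.6439


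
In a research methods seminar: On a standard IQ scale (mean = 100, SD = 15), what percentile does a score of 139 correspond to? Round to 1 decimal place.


z = (IQ - mean) / SD
z = (139 - 100) / 15 = 2.6
Percentile = Phi(2.6) * 100
Phi(2.6) = 0.995339
= 99.5


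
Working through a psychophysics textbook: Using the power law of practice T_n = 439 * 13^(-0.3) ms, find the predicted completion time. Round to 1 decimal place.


T_n = 439 * 13^(-0.3)
13^(-0.3) = 0.463252
T_n = 439 * 0.463252
= 203.4 ms


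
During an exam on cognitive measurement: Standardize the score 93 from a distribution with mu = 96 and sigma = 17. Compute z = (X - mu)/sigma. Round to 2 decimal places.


z = (X - mu) / sigma
= (93 - 96) / 17
= -3 / 17
= -0.18


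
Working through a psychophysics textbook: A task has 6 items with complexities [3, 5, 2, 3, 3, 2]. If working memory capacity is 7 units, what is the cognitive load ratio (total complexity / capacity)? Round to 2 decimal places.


Total complexity = 3 + 5 + 2 + 3 + 3 + 2 = 18
Load = total / capacity = 18 / 7
= 2.57


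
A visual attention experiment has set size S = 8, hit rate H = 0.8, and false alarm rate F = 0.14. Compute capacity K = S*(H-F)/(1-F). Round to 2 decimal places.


K = S * (H - F) / (1 - F)
H - F = 0.66
1 - F = 0.86
K = 8 * 0.66 / 0.86
= 6.14


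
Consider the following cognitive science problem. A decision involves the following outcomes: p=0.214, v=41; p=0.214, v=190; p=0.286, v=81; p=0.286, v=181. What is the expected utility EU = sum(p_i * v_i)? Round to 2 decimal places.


EU = sum(p_i * v_i)
0.214 * 41 = 8.774
0.214 * 190 = 40.66
0.286 * 81 = 23.166
0.286 * 181 = 51.766
EU = 8.774 + 40.66 + 23.166 + 51.766
= 124.37


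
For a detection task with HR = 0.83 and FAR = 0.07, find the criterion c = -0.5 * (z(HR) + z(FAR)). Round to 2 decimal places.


c = -0.5 * (z(HR) + z(FAR))
z(0.83) = 0.9542
z(0.07) = -1.4758
c = -0.5 * (0.9542 + -1.4758)
= -0.5 * -0.5216
= 0.26


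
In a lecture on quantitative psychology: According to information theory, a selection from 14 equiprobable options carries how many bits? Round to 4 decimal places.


H = log2(n)
H = log2(14)
= 3.8074


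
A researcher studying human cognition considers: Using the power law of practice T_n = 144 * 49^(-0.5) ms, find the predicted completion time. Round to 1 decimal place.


T_n = 144 * 49^(-0.5)
49^(-0.5) = 0.142857
T_n = 144 * 0.142857
= 20.6 ms


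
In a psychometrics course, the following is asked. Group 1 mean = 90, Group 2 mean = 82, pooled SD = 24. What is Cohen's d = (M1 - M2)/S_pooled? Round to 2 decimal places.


Cohen's d = (M1 - M2) / S_pooled
= (90 - 82) / 24
= 8 / 24
= 0.33


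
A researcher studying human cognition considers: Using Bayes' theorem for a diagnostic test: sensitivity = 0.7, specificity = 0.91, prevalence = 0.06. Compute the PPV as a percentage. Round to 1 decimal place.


PPV = (sens * prev) / (sens * prev + (1-spec) * (1-prev))
Numerator = 0.7 * 0.06 = 0.042
P(positive and no disease) = (1 - spec) * (1 - prev) = (1 - 0.91) * (1 - 0.06) = 0.0846
Denominator = 0.042 + 0.0846 = 0.1266
PPV = 0.042 / 0.1266 = 0.331754
As percentage = 33.2


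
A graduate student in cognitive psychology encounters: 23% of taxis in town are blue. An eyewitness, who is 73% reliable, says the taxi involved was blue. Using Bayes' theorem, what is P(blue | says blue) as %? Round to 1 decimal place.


P(blue | says blue) = P(says blue | blue)*P(blue) / [P(says blue | blue)*P(blue) + P(says blue | not blue)*P(not blue)]
Numerator = 0.73 * 0.23 = 0.1679
False identification = 0.27 * 0.77 = 0.2079
P = 0.1679 / (0.1679 + 0.2079)
= 0.1679 / 0.3758
As percentage = 44.7


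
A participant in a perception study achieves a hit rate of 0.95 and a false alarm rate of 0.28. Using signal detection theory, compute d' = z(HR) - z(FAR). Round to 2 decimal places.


d' = z(HR) - z(FAR)
z(0.95) = 1.6449
z(0.28) = -0.5828
d' = 1.6449 - -0.5828
= 2.23


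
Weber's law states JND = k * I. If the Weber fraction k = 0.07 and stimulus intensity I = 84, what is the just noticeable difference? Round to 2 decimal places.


JND = k * I
JND = 0.07 * 84
= 5.88


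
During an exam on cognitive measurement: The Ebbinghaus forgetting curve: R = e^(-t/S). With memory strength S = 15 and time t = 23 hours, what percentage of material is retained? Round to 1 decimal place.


R = e^(-t/S)
-t/S = -23/15 = -1.533333
R = e^(-1.533333) = 0.215815
Percentage = 0.215815 * 100
= 21.6


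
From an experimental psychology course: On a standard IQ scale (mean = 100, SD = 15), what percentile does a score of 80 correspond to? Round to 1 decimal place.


z = (IQ - mean) / SD
z = (80 - 100) / 15 = -1.3333
Percentile = Phi(-1.3333) * 100
Phi(-1.3333) = 0.091217
= 9.1


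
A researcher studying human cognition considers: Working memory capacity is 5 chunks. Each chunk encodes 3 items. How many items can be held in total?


Total items = chunks * items_per_chunk
= 5 * 3
= 15


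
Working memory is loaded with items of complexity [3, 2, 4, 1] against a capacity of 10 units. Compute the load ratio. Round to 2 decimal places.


Total complexity = 3 + 2 + 4 + 1 = 10
Load = total / capacity = 10 / 10
= 1.00


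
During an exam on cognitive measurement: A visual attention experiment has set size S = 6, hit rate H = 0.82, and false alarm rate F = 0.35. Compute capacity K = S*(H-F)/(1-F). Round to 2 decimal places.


K = S * (H - F) / (1 - F)
H - F = 0.47
1 - F = 0.65
K = 6 * 0.47 / 0.65
= 4.34


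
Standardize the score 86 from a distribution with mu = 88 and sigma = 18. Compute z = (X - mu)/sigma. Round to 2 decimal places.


z = (X - mu) / sigma
= (86 - 88) / 18
= -2 / 18
= -0.11


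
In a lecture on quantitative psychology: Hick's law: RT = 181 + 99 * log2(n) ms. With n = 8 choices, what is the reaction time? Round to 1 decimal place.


RT = 181 + 99 * log2(8)
log2(8) = 3.0
RT = 181 + 99 * 3.0
= 181 + 297.0
= 478.0 ms


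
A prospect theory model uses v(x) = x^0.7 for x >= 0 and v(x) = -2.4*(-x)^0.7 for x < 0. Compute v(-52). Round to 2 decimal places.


Since x = -52 < 0, use v(x) = -lambda*(-x)^alpha
(-x) = 52
52^0.7 = 15.8929
v(-52) = -2.4 * 15.8929
= -38.14


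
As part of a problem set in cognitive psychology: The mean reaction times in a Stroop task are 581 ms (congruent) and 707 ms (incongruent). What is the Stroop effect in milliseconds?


Stroop effect = RT(incongruent) - RT(congruent)
= 707 - 581
= 126 ms


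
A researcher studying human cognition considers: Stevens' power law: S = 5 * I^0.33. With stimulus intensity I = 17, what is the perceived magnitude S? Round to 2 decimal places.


S = 5 * 17^0.33
17^0.33 = 2.5471
S = 5 * 2.5471
= 12.74


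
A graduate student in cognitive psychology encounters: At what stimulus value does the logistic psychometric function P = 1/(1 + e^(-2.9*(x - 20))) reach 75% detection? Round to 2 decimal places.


At P = 0.75: 0.75 = 1/(1 + e^(-k*(x-x0)))
Solving: e^(-k*(x-x0)) = 1/3
x = x0 + ln(3)/k
ln(3) = 1.0986
x = 20 + 1.0986/2.9
= 20 + 0.3788
= 20.38


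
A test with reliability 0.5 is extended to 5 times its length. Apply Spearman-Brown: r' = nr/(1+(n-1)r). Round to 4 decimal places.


r_new = n*r / (1 + (n-1)*r)
Numerator = 5 * 0.5 = 2.5
Denominator = 1 + 4 * 0.5 = 3.0
r_new = 2.5 / 3.0
= 0.8333


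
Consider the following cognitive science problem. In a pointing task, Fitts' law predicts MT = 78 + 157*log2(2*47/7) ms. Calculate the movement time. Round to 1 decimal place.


MT = 78 + 157 * log2(2*47/7)
2D/W = 13.428571
log2(13.428571) = 3.7472
MT = 78 + 157 * 3.7472
= 666.3 ms


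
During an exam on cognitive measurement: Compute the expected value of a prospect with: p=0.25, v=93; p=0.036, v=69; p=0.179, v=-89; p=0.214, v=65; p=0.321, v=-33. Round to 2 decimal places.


EU = sum(p_i * v_i)
0.25 * 93 = 23.25
0.036 * 69 = 2.484
0.179 * -89 = -15.931
0.214 * 65 = 13.91
0.321 * -33 = -10.593
EU = 23.25 + 2.484 + -15.931 + 13.91 + -10.593
= 13.12


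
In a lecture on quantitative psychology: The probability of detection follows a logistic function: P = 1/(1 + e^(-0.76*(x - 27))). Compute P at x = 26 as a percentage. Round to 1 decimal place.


P(x) = 1/(1 + e^(-0.76*(26 - 27)))
Exponent = -0.76 * -1 = 0.76
e^(0.76) = 2.138276
P = 1/(1 + 2.138276) = 0.318646
Percentage = 31.9


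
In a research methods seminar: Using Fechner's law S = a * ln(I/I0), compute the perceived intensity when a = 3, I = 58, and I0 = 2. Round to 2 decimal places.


S = 3 * ln(58/2)
I/I0 = 29.0
ln(29.0) = 3.3673
S = 3 * 3.3673
= 10.10


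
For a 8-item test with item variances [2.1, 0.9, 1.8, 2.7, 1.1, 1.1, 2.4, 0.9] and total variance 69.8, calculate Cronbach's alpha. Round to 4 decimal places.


alpha = (k/(k-1)) * (1 - sum(s_i^2)/s_total^2)
sum(item variances) = 13.0
k/(k-1) = 8/7 = 1.142857
1 - 13.0/69.8 = 1 - 0.186246 = 0.813754
alpha = 1.142857 * 0.813754
= 0.9300


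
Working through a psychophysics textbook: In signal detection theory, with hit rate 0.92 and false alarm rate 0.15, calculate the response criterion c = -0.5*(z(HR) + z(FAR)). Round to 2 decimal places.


c = -0.5 * (z(HR) + z(FAR))
z(0.92) = 1.4051
z(0.15) = -1.0364
c = -0.5 * (1.4051 + -1.0364)
= -0.5 * 0.3687
= -0.18


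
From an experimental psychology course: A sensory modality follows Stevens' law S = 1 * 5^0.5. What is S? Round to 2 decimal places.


S = 1 * 5^0.5
5^0.5 = 2.2361
S = 1 * 2.2361
= 2.24


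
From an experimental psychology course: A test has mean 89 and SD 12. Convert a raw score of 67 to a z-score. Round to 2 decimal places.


z = (X - mu) / sigma
= (67 - 89) / 12
= -22 / 12
= -1.83


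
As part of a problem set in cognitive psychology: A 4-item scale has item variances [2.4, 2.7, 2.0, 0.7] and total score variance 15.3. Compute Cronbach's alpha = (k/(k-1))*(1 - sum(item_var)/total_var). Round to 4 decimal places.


alpha = (k/(k-1)) * (1 - sum(s_i^2)/s_total^2)
sum(item variances) = 7.8
k/(k-1) = 4/3 = 1.333333
1 - 7.8/15.3 = 1 - 0.509804 = 0.490196
alpha = 1.333333 * 0.490196
= 0.6536


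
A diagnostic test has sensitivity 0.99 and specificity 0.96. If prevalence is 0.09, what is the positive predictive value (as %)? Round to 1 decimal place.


PPV = (sens * prev) / (sens * prev + (1-spec) * (1-prev))
Numerator = 0.99 * 0.09 = 0.0891
P(positive and no disease) = (1 - spec) * (1 - prev) = (1 - 0.96) * (1 - 0.09) = 0.0364
Denominator = 0.0891 + 0.0364 = 0.1255
PPV = 0.0891 / 0.1255 = 0.70996
As percentage = 71.0


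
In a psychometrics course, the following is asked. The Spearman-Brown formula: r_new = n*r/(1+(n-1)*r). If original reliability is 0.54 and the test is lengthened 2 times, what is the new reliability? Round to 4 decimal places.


r_new = n*r / (1 + (n-1)*r)
Numerator = 2 * 0.54 = 1.08
Denominator = 1 + 1 * 0.54 = 1.54
r_new = 1.08 / 1.54
= 0.7013


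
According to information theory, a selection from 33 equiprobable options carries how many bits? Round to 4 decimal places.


H = log2(n)
H = log2(33)
= 5.0444


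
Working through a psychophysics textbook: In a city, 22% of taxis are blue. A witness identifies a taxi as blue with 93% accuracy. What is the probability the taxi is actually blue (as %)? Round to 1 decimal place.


P(blue | says blue) = P(says blue | blue)*P(blue) / [P(says blue | blue)*P(blue) + P(says blue | not blue)*P(not blue)]
Numerator = 0.93 * 0.22 = 0.2046
False identification = 0.07 * 0.78 = 0.0546
P = 0.2046 / (0.2046 + 0.0546)
= 0.2046 / 0.2592
As percentage = 78.9


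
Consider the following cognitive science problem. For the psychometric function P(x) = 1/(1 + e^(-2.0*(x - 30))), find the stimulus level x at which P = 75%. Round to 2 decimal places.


At P = 0.75: 0.75 = 1/(1 + e^(-k*(x-x0)))
Solving: e^(-k*(x-x0)) = 1/3
x = x0 + ln(3)/k
ln(3) = 1.0986
x = 30 + 1.0986/2.0
= 30 + 0.5493
= 30.55


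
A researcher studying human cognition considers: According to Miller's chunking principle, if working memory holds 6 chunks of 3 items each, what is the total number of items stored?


Total items = chunks * items_per_chunk
= 6 * 3
= 18


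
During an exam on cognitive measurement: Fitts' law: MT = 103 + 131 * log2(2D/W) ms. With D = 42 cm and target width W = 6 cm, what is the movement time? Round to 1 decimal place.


MT = 103 + 131 * log2(2*42/6)
2D/W = 14.0
log2(14.0) = 3.8074
MT = 103 + 131 * 3.8074
= 601.8 ms


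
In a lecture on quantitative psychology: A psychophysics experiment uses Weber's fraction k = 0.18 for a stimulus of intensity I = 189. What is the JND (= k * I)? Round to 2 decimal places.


JND = k * I
JND = 0.18 * 189
= 34.02


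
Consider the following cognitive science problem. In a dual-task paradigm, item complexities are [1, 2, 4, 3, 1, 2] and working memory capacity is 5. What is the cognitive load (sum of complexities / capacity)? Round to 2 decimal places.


Total complexity = 1 + 2 + 4 + 3 + 1 + 2 = 13
Load = total / capacity = 13 / 5
= 2.60


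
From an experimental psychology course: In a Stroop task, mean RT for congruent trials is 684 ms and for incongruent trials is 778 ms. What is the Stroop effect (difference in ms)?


Stroop effect = RT(incongruent) - RT(congruent)
= 778 - 684
= 94 ms


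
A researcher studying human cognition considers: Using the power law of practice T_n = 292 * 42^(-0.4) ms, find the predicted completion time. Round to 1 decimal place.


T_n = 292 * 42^(-0.4)
42^(-0.4) = 0.224233
T_n = 292 * 0.224233
= 65.5 ms


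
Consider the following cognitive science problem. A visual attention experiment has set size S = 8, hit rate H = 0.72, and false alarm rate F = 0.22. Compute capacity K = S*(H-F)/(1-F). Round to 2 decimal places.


K = S * (H - F) / (1 - F)
H - F = 0.5
1 - F = 0.78
K = 8 * 0.5 / 0.78
= 5.13


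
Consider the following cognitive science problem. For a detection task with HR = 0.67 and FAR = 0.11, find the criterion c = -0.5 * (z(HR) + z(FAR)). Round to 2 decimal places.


c = -0.5 * (z(HR) + z(FAR))
z(0.67) = 0.4399
z(0.11) = -1.2265
c = -0.5 * (0.4399 + -1.2265)
= -0.5 * -0.7866
= 0.39


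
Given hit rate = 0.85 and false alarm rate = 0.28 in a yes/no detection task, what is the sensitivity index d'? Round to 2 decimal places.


d' = z(HR) - z(FAR)
z(0.85) = 1.0364
z(0.28) = -0.5828
d' = 1.0364 - -0.5828
= 1.62


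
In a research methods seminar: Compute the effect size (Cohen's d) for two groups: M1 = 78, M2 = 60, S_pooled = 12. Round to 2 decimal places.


Cohen's d = (M1 - M2) / S_pooled
= (78 - 60) / 12
= 18 / 12
= 1.50


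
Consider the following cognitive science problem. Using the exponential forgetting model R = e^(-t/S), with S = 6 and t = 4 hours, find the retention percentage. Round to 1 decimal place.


R = e^(-t/S)
-t/S = -4/6 = -0.666667
R = e^(-0.666667) = 0.513417
Percentage = 0.513417 * 100
= 51.3


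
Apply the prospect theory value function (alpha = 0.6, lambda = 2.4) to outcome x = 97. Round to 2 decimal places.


Since x = 97 >= 0, use v(x) = x^0.6
97^0.6 = 15.5619
v(97) = 15.56


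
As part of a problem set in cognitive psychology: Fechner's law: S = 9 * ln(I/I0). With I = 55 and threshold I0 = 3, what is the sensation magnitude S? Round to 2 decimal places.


S = 9 * ln(55/3)
I/I0 = 18.333333
ln(18.333333) = 2.9087
S = 9 * 2.9087
= 26.18


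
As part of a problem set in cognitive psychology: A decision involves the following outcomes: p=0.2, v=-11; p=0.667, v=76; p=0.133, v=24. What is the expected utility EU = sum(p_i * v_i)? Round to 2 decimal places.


EU = sum(p_i * v_i)
0.2 * -11 = -2.2
0.667 * 76 = 50.692
0.133 * 24 = 3.192
EU = -2.2 + 50.692 + 3.192
= 51.68


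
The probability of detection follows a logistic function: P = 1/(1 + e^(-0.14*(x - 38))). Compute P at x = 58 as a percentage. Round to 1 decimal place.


P(x) = 1/(1 + e^(-0.14*(58 - 38)))
Exponent = -0.14 * 20 = -2.8
e^(-2.8) = 0.06081
P = 1/(1 + 0.06081) = 0.942676
Percentage = 94.3


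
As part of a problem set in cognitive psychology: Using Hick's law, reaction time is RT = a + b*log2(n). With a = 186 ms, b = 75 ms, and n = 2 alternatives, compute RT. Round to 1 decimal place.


RT = 186 + 75 * log2(2)
log2(2) = 1.0
RT = 186 + 75 * 1.0
= 186 + 75.0
= 261.0 ms


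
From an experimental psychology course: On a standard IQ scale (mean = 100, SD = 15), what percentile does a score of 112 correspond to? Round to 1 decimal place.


z = (IQ - mean) / SD
z = (112 - 100) / 15 = 0.8
Percentile = Phi(0.8) * 100
Phi(0.8) = 0.788145
= 78.8


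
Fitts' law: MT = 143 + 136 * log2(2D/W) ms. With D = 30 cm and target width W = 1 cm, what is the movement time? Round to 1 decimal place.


MT = 143 + 136 * log2(2*30/1)
2D/W = 60.0
log2(60.0) = 5.9069
MT = 143 + 136 * 5.9069
= 946.3 ms


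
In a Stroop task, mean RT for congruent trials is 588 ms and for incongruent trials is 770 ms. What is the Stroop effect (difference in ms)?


Stroop effect = RT(incongruent) - RT(congruent)
= 770 - 588
= 182 ms


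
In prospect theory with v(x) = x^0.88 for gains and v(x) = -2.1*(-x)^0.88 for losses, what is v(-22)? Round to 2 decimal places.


Since x = -22 < 0, use v(x) = -lambda*(-x)^alpha
(-x) = 22
22^0.88 = 15.1821
v(-22) = -2.1 * 15.1821
= -31.88


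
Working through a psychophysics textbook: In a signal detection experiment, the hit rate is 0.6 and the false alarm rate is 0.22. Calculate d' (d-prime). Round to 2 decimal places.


d' = z(HR) - z(FAR)
z(0.6) = 0.2533
z(0.22) = -0.7722
d' = 0.2533 - -0.7722
= 1.03


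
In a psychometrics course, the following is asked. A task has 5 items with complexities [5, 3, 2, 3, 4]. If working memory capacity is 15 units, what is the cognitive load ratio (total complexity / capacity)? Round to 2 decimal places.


Total complexity = 5 + 3 + 2 + 3 + 4 = 17
Load = total / capacity = 17 / 15
= 1.13


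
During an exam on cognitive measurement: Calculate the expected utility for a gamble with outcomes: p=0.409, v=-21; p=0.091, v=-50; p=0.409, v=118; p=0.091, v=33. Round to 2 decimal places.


EU = sum(p_i * v_i)
0.409 * -21 = -8.589
0.091 * -50 = -4.55
0.409 * 118 = 48.262
0.091 * 33 = 3.003
EU = -8.589 + -4.55 + 48.262 + 3.003
= 38.13


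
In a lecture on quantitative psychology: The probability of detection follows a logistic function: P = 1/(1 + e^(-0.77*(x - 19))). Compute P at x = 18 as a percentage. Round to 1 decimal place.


P(x) = 1/(1 + e^(-0.77*(18 - 19)))
Exponent = -0.77 * -1 = 0.77
e^(0.77) = 2.159766
P = 1/(1 + 2.159766) = 0.316479
Percentage = 31.6


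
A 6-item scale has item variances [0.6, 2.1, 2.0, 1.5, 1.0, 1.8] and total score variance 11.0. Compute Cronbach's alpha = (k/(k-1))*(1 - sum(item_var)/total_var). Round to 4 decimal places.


alpha = (k/(k-1)) * (1 - sum(s_i^2)/s_total^2)
sum(item variances) = 9.0
k/(k-1) = 6/5 = 1.2
1 - 9.0/11.0 = 1 - 0.818182 = 0.181818
alpha = 1.2 * 0.181818
= 0.2182


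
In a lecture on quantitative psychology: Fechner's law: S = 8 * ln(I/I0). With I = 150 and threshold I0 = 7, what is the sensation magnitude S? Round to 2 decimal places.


S = 8 * ln(150/7)
I/I0 = 21.428571
ln(21.428571) = 3.0647
S = 8 * 3.0647
= 24.52


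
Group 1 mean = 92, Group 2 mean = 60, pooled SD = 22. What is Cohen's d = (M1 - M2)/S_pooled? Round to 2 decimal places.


Cohen's d = (M1 - M2) / S_pooled
= (92 - 60) / 22
= 32 / 22
= 1.45


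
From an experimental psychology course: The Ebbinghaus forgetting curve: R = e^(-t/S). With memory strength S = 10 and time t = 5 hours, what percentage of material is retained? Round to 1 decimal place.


R = e^(-t/S)
-t/S = -5/10 = -0.5
R = e^(-0.5) = 0.606531
Percentage = 0.606531 * 100
= 60.7


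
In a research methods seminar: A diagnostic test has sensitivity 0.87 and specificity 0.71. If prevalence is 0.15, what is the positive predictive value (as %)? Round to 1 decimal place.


PPV = (sens * prev) / (sens * prev + (1-spec) * (1-prev))
Numerator = 0.87 * 0.15 = 0.1305
P(positive and no disease) = (1 - spec) * (1 - prev) = (1 - 0.71) * (1 - 0.15) = 0.2465
Denominator = 0.1305 + 0.2465 = 0.377
PPV = 0.1305 / 0.377 = 0.346154
As percentage = 34.6


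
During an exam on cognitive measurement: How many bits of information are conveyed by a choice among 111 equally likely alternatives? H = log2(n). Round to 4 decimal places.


H = log2(n)
H = log2(111)
= 6.7944


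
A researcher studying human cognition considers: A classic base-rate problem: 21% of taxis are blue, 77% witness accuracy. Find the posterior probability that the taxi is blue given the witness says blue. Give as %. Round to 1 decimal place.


P(blue | says blue) = P(says blue | blue)*P(blue) / [P(says blue | blue)*P(blue) + P(says blue | not blue)*P(not blue)]
Numerator = 0.77 * 0.21 = 0.1617
False identification = 0.23 * 0.79 = 0.1817
P = 0.1617 / (0.1617 + 0.1817)
= 0.1617 / 0.3434
As percentage = 47.1


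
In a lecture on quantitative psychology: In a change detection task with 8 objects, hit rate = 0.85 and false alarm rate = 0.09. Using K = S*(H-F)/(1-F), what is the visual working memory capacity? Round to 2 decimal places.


K = S * (H - F) / (1 - F)
H - F = 0.76
1 - F = 0.91
K = 8 * 0.76 / 0.91
= 6.68


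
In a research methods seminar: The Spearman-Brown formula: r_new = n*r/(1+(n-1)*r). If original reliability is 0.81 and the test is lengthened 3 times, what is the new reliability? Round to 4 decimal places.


r_new = n*r / (1 + (n-1)*r)
Numerator = 3 * 0.81 = 2.43
Denominator = 1 + 2 * 0.81 = 2.62
r_new = 2.43 / 2.62
= 0.9275


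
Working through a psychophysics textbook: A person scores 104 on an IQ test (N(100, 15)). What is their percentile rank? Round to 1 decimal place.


z = (IQ - mean) / SD
z = (104 - 100) / 15 = 0.2667
Percentile = Phi(0.2667) * 100
Phi(0.2667) = 0.60515
= 60.5


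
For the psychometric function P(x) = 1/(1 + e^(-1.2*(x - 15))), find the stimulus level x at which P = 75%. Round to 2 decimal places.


At P = 0.75: 0.75 = 1/(1 + e^(-k*(x-x0)))
Solving: e^(-k*(x-x0)) = 1/3
x = x0 + ln(3)/k
ln(3) = 1.0986
x = 15 + 1.0986/1.2
= 15 + 0.9155
= 15.92


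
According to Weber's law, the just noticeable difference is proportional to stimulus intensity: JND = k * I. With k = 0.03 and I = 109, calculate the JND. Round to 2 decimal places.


JND = k * I
JND = 0.03 * 109
= 3.27


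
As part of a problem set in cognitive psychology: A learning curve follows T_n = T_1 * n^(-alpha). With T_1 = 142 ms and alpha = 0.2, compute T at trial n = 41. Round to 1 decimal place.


T_n = 142 * 41^(-0.2)
41^(-0.2) = 0.475821
T_n = 142 * 0.475821
= 67.6 ms


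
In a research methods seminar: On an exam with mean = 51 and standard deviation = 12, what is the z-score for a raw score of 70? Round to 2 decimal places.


z = (X - mu) / sigma
= (70 - 51) / 12
= 19 / 12
= 1.58


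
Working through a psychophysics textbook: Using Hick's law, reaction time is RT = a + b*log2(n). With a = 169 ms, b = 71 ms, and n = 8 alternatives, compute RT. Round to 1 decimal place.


RT = 169 + 71 * log2(8)
log2(8) = 3.0
RT = 169 + 71 * 3.0
= 169 + 213.0
= 382.0 ms


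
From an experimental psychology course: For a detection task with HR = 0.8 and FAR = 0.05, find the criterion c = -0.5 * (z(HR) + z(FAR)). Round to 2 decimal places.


c = -0.5 * (z(HR) + z(FAR))
z(0.8) = 0.8416
z(0.05) = -1.6449
c = -0.5 * (0.8416 + -1.6449)
= -0.5 * -0.8033
= 0.40
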